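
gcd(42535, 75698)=1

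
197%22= 21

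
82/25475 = 82/25475 = 0.00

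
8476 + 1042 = 9518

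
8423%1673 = 58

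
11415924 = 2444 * 4671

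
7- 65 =  -  58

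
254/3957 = 254/3957=0.06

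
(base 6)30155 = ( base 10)3959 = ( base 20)9HJ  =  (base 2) 111101110111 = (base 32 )3RN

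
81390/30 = 2713= 2713.00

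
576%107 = 41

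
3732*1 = 3732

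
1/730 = 1/730 = 0.00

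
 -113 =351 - 464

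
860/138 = 430/69 = 6.23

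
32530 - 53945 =-21415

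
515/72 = 7  +  11/72= 7.15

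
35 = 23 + 12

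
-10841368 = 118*( - 91876)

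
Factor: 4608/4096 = 9/8 = 2^( - 3 ) * 3^2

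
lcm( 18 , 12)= 36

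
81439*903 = 73539417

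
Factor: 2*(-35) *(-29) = 2030 =2^1*5^1  *  7^1*29^1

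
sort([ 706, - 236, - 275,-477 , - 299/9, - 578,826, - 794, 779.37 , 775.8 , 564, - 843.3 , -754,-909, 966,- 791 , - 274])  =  [ - 909, -843.3, - 794, -791, - 754,- 578, - 477, - 275, - 274,  -  236, - 299/9, 564,  706,775.8, 779.37 , 826, 966]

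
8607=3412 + 5195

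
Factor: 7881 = 3^1*37^1 * 71^1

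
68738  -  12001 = 56737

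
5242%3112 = 2130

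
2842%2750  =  92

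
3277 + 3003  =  6280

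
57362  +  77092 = 134454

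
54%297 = 54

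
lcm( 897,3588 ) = 3588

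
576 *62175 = 35812800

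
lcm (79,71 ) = 5609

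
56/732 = 14/183 = 0.08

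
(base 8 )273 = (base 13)115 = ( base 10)187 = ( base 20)97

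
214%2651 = 214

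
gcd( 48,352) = 16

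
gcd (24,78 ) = 6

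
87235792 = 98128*889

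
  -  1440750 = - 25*57630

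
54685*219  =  11976015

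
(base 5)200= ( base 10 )50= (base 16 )32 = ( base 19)2C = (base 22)26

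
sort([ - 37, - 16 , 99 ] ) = [ - 37, - 16,99 ] 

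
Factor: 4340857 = 191^1*22727^1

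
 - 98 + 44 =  - 54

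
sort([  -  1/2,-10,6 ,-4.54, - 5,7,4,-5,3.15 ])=[ - 10,  -  5, - 5 , - 4.54, - 1/2,3.15,4,6,7]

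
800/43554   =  400/21777  =  0.02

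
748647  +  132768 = 881415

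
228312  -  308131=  - 79819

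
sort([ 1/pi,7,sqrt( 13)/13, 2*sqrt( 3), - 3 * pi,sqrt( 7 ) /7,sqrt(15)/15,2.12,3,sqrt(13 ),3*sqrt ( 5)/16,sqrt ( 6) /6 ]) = [ - 3 *pi, sqrt(15 ) /15,sqrt ( 13) /13,1/pi, sqrt (7) /7, sqrt(6) /6, 3 *sqrt( 5)/16,2.12,  3,2 * sqrt( 3), sqrt(13 ), 7 ] 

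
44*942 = 41448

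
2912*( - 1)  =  -2912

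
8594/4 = 2148 + 1/2 = 2148.50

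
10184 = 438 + 9746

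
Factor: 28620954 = 2^1  *3^2*19^1 * 53^1 *1579^1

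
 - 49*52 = - 2548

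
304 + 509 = 813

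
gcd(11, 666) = 1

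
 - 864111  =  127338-991449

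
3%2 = 1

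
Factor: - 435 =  - 3^1*5^1*29^1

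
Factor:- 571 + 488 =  - 83^1  =  - 83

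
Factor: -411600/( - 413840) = 3^1*5^1*7^2*739^ ( - 1 ) = 735/739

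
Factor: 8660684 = 2^2*17^1*127363^1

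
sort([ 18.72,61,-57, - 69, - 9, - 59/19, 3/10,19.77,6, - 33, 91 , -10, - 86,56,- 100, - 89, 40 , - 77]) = [ - 100,  -  89, - 86, - 77, - 69, - 57, - 33, - 10 , - 9, - 59/19,3/10,6,18.72 , 19.77,40, 56, 61,91 ] 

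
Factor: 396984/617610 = 2^2*5^ (-1)*139^1*173^( - 1) = 556/865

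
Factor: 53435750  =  2^1 * 5^3*211^1*1013^1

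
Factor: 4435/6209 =5^1 * 7^ ( - 1) = 5/7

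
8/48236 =2/12059 = 0.00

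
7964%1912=316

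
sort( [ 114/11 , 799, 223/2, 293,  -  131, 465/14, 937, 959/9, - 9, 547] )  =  [ - 131, - 9  ,  114/11, 465/14,959/9, 223/2,293, 547, 799, 937]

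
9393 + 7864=17257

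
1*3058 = 3058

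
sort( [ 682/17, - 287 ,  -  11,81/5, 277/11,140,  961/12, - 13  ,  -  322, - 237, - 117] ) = [ - 322, - 287, -237, - 117, - 13, - 11, 81/5, 277/11, 682/17, 961/12, 140]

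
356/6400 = 89/1600 = 0.06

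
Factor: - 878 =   -  2^1* 439^1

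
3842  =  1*3842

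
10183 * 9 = 91647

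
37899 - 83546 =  - 45647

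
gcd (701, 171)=1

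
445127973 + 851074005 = 1296201978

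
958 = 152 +806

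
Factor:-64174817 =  - 7^1*181^1 * 50651^1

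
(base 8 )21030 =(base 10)8728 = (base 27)bq7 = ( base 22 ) i0g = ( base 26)cni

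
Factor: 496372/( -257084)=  - 31^1*4003^1*64271^(-1) = -  124093/64271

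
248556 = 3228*77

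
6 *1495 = 8970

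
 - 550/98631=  - 1 + 98081/98631 = - 0.01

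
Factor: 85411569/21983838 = 28470523/7327946 = 2^(-1)*41^1*347^(  -  1)*593^1 *1171^1*10559^( - 1)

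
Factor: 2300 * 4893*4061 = 45702087900 = 2^2*3^1 * 5^2*7^1 * 23^1*31^1 * 131^1 *233^1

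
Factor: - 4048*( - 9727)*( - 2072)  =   - 2^7 * 7^1*11^1*23^1*37^1*71^1*137^1 = -81584784512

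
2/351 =2/351 = 0.01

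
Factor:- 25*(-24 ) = 600  =  2^3*  3^1*5^2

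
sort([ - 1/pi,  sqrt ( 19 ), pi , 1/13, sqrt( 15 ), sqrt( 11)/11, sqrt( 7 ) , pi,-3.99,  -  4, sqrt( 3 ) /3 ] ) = [ - 4, - 3.99,  -  1/pi,1/13, sqrt( 11) /11, sqrt( 3 )/3, sqrt(7 ), pi, pi, sqrt( 15), sqrt( 19 )] 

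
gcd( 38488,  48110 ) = 9622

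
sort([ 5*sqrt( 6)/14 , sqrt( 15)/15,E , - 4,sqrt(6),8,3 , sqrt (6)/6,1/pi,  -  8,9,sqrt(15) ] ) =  [ - 8, - 4,  sqrt( 15 ) /15,1/pi,sqrt( 6) /6,5*sqrt( 6 )/14,sqrt (6 ), E,3,  sqrt(15),  8, 9 ]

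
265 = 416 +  - 151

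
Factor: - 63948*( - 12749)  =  815273052  =  2^2*3^1*11^1 * 19^1 *61^1 * 73^2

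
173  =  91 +82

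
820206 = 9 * 91134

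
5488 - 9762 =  - 4274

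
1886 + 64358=66244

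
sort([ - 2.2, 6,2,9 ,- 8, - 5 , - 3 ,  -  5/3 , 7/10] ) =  [  -  8,- 5 , - 3, - 2.2, - 5/3,  7/10, 2,6,9]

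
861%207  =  33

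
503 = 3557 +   -  3054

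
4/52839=4/52839 = 0.00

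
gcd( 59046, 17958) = 6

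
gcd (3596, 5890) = 62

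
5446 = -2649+8095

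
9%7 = 2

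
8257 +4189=12446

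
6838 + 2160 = 8998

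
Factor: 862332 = 2^2*3^1* 71861^1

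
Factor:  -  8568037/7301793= - 3^(-1 ) * 733^1*11689^1*2433931^(-1 )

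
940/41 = 940/41 = 22.93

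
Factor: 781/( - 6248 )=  - 2^( - 3 ) = - 1/8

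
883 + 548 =1431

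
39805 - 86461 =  - 46656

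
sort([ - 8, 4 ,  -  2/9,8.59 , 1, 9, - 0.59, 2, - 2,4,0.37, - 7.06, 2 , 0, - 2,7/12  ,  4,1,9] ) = [ - 8, - 7.06, - 2, - 2, - 0.59, - 2/9, 0 , 0.37,7/12,1,1,  2 , 2, 4,4,4,8.59,9,9 ] 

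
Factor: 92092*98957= 2^2 * 7^1*11^1*13^1*17^1*23^1*5821^1  =  9113148044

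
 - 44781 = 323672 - 368453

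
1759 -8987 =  - 7228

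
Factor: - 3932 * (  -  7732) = 30402224=2^4*  983^1*1933^1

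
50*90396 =4519800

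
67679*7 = 473753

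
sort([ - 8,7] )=[-8,7]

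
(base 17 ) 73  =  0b1111010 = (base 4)1322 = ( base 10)122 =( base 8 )172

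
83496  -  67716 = 15780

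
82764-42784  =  39980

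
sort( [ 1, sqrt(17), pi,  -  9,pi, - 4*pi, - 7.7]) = [  -  4*pi,  -  9,-7.7,1 , pi,  pi, sqrt( 17)]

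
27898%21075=6823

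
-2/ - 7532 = 1/3766 = 0.00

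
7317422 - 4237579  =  3079843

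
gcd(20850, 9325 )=25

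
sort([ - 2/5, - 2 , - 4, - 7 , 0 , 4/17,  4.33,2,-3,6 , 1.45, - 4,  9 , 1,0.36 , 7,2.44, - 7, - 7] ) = [-7, - 7, - 7, - 4, - 4, - 3, - 2, - 2/5, 0, 4/17, 0.36, 1,  1.45, 2, 2.44, 4.33, 6,7, 9]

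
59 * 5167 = 304853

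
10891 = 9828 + 1063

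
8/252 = 2/63 = 0.03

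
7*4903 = 34321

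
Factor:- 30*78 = -2340 = - 2^2 * 3^2*5^1*13^1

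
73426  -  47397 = 26029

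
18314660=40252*455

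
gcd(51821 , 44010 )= 1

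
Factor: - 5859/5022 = -2^(  -  1 )*3^(-1 ) *7^1 = - 7/6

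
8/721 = 8/721 = 0.01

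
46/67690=23/33845= 0.00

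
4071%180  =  111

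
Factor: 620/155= 4 =2^2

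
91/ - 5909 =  - 1+5818/5909 = - 0.02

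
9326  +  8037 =17363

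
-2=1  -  3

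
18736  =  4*4684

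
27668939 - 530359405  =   - 502690466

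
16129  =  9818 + 6311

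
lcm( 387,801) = 34443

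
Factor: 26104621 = 199^1*233^1*563^1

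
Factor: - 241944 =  - 2^3*3^1*17^1*593^1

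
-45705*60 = -2742300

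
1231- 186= 1045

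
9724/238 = 40+6/7  =  40.86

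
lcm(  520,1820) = 3640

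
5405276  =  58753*92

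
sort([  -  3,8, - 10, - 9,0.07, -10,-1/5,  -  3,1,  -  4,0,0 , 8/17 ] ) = [ - 10, - 10, - 9, - 4, -3,-3, - 1/5,0,0,0.07,8/17,1,8 ] 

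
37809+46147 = 83956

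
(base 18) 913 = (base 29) 3e8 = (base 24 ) 529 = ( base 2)101101111001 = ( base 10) 2937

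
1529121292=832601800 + 696519492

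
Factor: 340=2^2*5^1*17^1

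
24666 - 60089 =-35423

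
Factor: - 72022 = -2^1*36011^1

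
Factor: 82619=82619^1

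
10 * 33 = 330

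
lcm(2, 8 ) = 8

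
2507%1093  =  321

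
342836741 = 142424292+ 200412449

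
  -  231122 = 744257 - 975379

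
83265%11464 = 3017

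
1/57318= 1/57318 = 0.00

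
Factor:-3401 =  - 19^1*179^1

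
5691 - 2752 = 2939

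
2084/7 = 2084/7 = 297.71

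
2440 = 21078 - 18638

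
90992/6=15165 + 1/3= 15165.33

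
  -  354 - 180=-534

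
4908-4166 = 742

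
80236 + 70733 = 150969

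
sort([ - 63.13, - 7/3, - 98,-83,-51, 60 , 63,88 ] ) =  [ - 98, - 83,-63.13, - 51, - 7/3,60, 63, 88 ] 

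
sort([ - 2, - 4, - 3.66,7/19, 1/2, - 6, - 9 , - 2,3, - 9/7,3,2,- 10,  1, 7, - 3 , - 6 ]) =[ - 10, - 9,-6,-6, - 4,-3.66, - 3, - 2, - 2, - 9/7,7/19,1/2, 1, 2, 3, 3, 7 ] 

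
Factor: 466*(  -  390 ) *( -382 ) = 69424680 = 2^3*3^1*5^1*13^1*191^1*233^1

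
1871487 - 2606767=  - 735280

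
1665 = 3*555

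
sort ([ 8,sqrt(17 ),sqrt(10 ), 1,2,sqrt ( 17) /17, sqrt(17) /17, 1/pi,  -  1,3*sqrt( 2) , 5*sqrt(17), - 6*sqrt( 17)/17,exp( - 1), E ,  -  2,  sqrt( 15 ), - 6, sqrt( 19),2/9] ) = [ - 6, - 2, - 6*sqrt(17) /17, - 1,2/9, sqrt(17 )/17,  sqrt( 17 )/17, 1/pi, exp ( - 1 ), 1,  2,E, sqrt( 10),  sqrt( 15), sqrt(17 ),3*sqrt(2),sqrt( 19), 8, 5*sqrt(17 )]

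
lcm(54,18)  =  54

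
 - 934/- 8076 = 467/4038 = 0.12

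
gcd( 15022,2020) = 2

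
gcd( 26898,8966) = 8966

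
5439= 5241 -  - 198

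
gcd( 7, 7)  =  7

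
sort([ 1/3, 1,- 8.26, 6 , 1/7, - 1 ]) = [ - 8.26, - 1, 1/7, 1/3, 1,  6]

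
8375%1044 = 23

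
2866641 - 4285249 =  - 1418608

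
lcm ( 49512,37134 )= 148536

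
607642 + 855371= 1463013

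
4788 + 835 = 5623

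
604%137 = 56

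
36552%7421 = 6868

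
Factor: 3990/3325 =2^1*3^1*5^( - 1) = 6/5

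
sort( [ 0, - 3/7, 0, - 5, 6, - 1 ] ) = [ - 5, - 1, - 3/7, 0,0, 6]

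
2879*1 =2879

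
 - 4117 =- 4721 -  - 604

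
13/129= 13/129 = 0.10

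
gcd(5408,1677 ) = 13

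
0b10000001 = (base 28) 4H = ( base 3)11210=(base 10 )129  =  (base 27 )4l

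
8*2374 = 18992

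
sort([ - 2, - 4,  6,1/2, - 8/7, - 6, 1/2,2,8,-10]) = [ - 10,-6, - 4  ,  -  2, - 8/7,1/2,1/2, 2, 6, 8]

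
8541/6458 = 1 + 2083/6458 = 1.32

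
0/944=0=0.00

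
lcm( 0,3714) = 0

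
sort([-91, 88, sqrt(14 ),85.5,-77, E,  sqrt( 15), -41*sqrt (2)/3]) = [ - 91 , - 77,-41 * sqrt( 2)/3, E, sqrt (14 ), sqrt( 15 ),  85.5, 88]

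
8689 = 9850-1161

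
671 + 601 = 1272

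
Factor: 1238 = 2^1 * 619^1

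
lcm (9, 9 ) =9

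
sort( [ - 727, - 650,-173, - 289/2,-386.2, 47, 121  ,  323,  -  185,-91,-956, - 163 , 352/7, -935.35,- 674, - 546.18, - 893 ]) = [-956, - 935.35,-893, - 727,-674, - 650, - 546.18,-386.2, - 185,-173,  -  163,-289/2, - 91, 47,352/7, 121, 323] 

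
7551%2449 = 204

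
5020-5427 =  - 407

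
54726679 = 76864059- 22137380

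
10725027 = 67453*159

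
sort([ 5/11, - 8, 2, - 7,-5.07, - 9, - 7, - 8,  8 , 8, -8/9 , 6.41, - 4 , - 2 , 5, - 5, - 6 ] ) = [ - 9 , -8 , - 8 ,-7, - 7 , - 6, - 5.07, - 5, - 4,-2 , - 8/9 , 5/11,2,  5,6.41,8,8]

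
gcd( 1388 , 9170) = 2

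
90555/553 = 163 + 416/553 = 163.75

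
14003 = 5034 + 8969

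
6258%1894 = 576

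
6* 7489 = 44934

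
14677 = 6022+8655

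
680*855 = 581400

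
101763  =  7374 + 94389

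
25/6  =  25/6 =4.17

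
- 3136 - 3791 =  - 6927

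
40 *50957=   2038280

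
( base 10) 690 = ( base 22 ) 198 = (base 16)2b2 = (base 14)374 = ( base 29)nn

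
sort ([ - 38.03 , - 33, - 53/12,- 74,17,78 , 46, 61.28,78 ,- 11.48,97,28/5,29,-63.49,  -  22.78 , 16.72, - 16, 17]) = [ - 74, - 63.49, - 38.03, - 33, - 22.78 ,  -  16, - 11.48, - 53/12,28/5, 16.72 , 17,17,29 , 46, 61.28,78,78, 97]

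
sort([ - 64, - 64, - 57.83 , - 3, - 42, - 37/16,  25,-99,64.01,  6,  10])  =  [ - 99, - 64,  -  64, - 57.83, - 42,-3, - 37/16, 6,10,25, 64.01 ] 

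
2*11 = 22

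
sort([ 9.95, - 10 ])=[- 10, 9.95 ]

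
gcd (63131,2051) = 1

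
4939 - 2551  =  2388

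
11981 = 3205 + 8776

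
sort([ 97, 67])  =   [67, 97]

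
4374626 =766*5711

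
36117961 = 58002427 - 21884466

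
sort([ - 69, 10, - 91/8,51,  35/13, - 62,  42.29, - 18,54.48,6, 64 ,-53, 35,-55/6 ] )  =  [  -  69,-62,  -  53, - 18,  -  91/8, - 55/6,35/13,  6, 10,  35, 42.29, 51, 54.48, 64]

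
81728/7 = 81728/7 = 11675.43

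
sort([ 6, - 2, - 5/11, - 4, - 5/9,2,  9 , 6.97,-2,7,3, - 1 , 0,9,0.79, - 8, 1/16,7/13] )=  [-8, - 4, - 2, - 2,  -  1,-5/9, - 5/11,  0,1/16, 7/13,0.79,2,3, 6,6.97, 7, 9,9 ]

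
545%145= 110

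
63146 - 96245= - 33099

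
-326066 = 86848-412914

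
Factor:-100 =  - 2^2*5^2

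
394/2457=394/2457= 0.16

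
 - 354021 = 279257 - 633278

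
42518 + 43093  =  85611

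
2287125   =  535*4275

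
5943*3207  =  19059201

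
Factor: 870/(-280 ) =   -  2^( - 2)*3^1 * 7^ (-1 )*29^1 = -87/28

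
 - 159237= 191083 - 350320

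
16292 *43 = 700556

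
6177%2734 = 709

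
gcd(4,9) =1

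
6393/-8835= - 2131/2945 =-  0.72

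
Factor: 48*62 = 2976= 2^5* 3^1*31^1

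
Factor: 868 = 2^2 *7^1 *31^1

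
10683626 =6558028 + 4125598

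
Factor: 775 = 5^2 * 31^1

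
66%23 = 20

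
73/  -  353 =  -1+280/353 = - 0.21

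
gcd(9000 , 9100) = 100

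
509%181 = 147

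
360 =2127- 1767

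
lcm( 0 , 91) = 0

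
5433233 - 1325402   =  4107831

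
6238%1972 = 322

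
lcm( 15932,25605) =716940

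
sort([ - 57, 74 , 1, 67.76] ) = [ - 57,  1, 67.76,74]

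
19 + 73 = 92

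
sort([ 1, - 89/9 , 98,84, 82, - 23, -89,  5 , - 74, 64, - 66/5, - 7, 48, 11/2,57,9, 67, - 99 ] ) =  [ - 99,  -  89 , - 74, - 23, - 66/5 , - 89/9,-7, 1, 5, 11/2, 9,48, 57,64,67, 82, 84, 98] 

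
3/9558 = 1/3186=0.00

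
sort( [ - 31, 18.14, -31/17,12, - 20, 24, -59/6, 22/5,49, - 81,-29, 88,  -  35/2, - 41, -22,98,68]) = [ - 81, - 41, - 31 , - 29, - 22, - 20, - 35/2, - 59/6,-31/17, 22/5, 12, 18.14, 24, 49, 68, 88, 98]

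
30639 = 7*4377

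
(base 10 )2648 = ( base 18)832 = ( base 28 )3AG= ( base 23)503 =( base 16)a58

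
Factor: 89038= 2^1 * 44519^1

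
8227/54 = 8227/54 = 152.35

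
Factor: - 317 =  - 317^1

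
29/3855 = 29/3855 = 0.01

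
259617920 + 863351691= 1122969611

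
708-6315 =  - 5607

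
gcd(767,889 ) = 1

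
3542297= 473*7489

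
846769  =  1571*539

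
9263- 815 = 8448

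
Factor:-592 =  - 2^4*37^1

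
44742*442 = 19775964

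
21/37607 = 21/37607= 0.00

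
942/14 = 471/7 = 67.29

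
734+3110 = 3844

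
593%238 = 117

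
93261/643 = 93261/643 = 145.04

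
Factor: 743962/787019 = 2^1*127^(  -  1 )*6197^( - 1 ) * 371981^1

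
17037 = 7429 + 9608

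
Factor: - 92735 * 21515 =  - 1995193525=- 5^2*13^1*17^1*331^1 * 1091^1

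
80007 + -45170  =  34837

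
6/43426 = 3/21713 = 0.00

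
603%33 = 9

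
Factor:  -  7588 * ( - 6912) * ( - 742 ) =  - 38916605952 =- 2^11*3^3 * 7^2 * 53^1 * 271^1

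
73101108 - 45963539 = 27137569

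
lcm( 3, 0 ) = 0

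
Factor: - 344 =-2^3*43^1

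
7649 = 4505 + 3144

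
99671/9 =99671/9 = 11074.56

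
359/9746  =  359/9746 = 0.04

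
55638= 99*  562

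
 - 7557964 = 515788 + -8073752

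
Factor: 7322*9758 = 71448076 = 2^2  *  7^2*17^1*41^1 * 523^1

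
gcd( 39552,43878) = 618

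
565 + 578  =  1143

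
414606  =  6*69101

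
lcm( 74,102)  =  3774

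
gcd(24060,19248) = 4812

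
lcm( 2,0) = 0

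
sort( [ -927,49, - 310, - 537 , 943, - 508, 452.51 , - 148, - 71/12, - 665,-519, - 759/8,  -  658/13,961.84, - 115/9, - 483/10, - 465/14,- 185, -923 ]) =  [-927, - 923,-665, - 537, - 519, - 508, - 310, - 185,- 148, - 759/8, - 658/13, - 483/10,  -  465/14, - 115/9, - 71/12, 49, 452.51, 943, 961.84]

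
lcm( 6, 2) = 6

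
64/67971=64/67971 = 0.00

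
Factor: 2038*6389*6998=2^2*1019^1*3499^1*6389^1=91119432436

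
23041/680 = 33+601/680 = 33.88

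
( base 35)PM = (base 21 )20F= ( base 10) 897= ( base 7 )2421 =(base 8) 1601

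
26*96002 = 2496052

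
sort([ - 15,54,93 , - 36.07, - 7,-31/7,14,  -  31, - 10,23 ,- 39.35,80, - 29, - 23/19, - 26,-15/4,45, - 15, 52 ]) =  [ - 39.35, - 36.07, - 31,-29, - 26 , - 15, -15, - 10, -7, - 31/7, - 15/4, - 23/19,14,23, 45,  52,54,80, 93 ]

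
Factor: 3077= 17^1*181^1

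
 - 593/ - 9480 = 593/9480 = 0.06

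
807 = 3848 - 3041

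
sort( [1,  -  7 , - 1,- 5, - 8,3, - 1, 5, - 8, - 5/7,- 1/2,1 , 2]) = [- 8,-8, - 7,  -  5, - 1, - 1, - 5/7, - 1/2,1,1,2, 3, 5]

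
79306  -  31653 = 47653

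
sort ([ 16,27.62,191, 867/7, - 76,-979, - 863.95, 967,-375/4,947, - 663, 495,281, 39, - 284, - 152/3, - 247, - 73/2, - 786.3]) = [ -979, - 863.95, - 786.3, - 663, - 284, - 247 , - 375/4, - 76,  -  152/3, - 73/2,16,27.62, 39 , 867/7 , 191,281,495 , 947,967 ] 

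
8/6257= 8/6257 =0.00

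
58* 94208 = 5464064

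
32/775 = 32/775 = 0.04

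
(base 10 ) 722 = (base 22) 1AI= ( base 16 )2D2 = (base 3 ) 222202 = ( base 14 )398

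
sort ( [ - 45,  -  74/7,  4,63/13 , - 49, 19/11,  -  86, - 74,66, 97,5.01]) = [ - 86, - 74,-49,- 45 ,  -  74/7,19/11,4,63/13,5.01,66, 97]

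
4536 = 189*24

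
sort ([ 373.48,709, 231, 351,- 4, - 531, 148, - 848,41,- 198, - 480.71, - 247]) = [  -  848, - 531, - 480.71, - 247, - 198, - 4, 41,  148,231 , 351,373.48, 709 ]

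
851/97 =851/97 =8.77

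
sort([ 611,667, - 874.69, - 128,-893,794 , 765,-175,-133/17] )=[ - 893, - 874.69 ,-175 , - 128,-133/17, 611,667,765,794]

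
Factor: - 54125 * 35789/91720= - 387415925/18344 = -2^(-3) *5^2*13^1*433^1*  2293^( - 1 )  *2753^1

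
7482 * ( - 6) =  - 44892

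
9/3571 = 9/3571=0.00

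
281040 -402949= - 121909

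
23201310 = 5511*4210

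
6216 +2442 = 8658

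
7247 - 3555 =3692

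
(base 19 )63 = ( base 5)432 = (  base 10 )117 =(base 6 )313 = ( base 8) 165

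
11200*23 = 257600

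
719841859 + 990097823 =1709939682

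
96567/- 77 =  - 1255+68/77=-1254.12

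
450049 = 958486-508437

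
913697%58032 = 43217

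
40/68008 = 5/8501 = 0.00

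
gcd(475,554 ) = 1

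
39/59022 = 13/19674 = 0.00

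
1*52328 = 52328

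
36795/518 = 71  +  17/518 = 71.03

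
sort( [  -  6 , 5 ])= [ - 6 , 5 ] 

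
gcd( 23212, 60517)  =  829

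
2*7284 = 14568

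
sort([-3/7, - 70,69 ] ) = [ - 70,  -  3/7,69]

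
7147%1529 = 1031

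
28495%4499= 1501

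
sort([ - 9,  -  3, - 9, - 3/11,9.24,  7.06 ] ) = [ - 9, - 9, - 3,-3/11, 7.06,9.24]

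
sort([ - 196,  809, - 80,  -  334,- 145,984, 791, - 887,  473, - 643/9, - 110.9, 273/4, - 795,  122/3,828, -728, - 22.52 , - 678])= [  -  887, - 795, - 728, - 678, - 334,-196, - 145,  -  110.9, - 80, - 643/9,- 22.52,  122/3,273/4,473, 791, 809,828,  984]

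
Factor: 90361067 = 37^1*2442191^1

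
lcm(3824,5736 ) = 11472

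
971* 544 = 528224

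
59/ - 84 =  - 1 + 25/84 = - 0.70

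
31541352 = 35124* 898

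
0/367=0 = 0.00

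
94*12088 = 1136272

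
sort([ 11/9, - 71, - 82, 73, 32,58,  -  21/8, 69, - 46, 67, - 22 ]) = [- 82, - 71, - 46 , - 22, - 21/8  ,  11/9, 32, 58, 67, 69,73 ] 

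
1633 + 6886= 8519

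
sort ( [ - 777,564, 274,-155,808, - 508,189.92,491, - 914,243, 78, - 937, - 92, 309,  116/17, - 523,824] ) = [  -  937, - 914, - 777, - 523, - 508,  -  155, -92,116/17, 78,189.92 , 243,274,309,491 , 564,808,824 ]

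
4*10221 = 40884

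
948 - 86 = 862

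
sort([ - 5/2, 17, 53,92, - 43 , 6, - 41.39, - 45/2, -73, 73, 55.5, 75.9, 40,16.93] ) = [ - 73, - 43, - 41.39,-45/2, - 5/2, 6, 16.93, 17,40,53,55.5, 73, 75.9, 92 ] 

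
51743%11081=7419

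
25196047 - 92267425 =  - 67071378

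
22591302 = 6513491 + 16077811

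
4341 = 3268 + 1073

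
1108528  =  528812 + 579716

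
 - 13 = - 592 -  - 579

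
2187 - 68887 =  - 66700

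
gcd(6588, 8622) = 18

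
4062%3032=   1030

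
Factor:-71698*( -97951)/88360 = 2^( - 2 )*5^ ( - 1)* 7^2*11^1*47^ (  -  2)*1999^1*3259^1 = 3511445399/44180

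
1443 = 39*37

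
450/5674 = 225/2837 = 0.08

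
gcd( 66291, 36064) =1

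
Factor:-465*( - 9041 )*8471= 3^1*5^1*31^1*43^1*197^1  *  9041^1 = 35612634615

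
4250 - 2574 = 1676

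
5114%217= 123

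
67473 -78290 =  - 10817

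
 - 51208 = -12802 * 4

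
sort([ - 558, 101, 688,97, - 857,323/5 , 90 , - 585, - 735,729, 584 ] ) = [-857, - 735, - 585, - 558,323/5,90,97,101 , 584,688,729]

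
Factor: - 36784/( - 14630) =2^3 * 5^(-1)*7^ (- 1 )*11^1 = 88/35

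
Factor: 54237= 3^1*101^1*179^1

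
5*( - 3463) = -17315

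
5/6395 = 1/1279 = 0.00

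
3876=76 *51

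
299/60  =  4 + 59/60= 4.98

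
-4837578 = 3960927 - 8798505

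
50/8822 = 25/4411 = 0.01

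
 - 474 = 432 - 906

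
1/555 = 1/555= 0.00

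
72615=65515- - 7100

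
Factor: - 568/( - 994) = 2^2*7^(  -  1 )= 4/7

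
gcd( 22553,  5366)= 1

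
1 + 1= 2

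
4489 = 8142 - 3653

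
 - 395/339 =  - 2 + 283/339 = - 1.17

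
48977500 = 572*85625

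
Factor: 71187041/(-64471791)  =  -3^( - 1 )*17^1*257^ ( - 1)*683^1 *6131^1*83621^ ( - 1 ) 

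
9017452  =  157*57436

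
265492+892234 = 1157726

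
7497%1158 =549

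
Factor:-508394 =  - 2^1 * 254197^1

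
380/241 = 1 + 139/241 = 1.58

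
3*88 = 264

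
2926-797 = 2129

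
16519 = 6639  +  9880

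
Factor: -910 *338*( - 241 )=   74126780 = 2^2*5^1*7^1*13^3*241^1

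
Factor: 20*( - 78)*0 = 0 =0^1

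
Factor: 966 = 2^1*3^1*7^1*23^1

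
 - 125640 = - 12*10470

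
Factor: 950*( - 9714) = - 2^2* 3^1*5^2*19^1*1619^1 = - 9228300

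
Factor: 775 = 5^2*31^1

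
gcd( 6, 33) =3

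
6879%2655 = 1569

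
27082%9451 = 8180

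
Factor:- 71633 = - 71633^1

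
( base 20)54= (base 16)68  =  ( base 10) 104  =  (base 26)40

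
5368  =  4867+501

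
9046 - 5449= 3597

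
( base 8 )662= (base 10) 434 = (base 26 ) GI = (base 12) 302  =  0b110110010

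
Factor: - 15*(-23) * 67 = 3^1*5^1*23^1*67^1 = 23115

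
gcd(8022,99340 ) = 2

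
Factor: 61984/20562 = 208/69 = 2^4*3^( - 1)*13^1*23^( - 1)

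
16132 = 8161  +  7971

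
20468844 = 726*28194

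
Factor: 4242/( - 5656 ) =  - 3/4 = - 2^( - 2)*3^1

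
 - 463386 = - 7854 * 59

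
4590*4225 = 19392750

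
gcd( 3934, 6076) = 14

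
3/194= 3/194 = 0.02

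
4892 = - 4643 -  - 9535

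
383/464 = 383/464 = 0.83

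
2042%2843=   2042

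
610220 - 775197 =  - 164977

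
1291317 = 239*5403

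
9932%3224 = 260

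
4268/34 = 125 + 9/17 =125.53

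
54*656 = 35424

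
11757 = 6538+5219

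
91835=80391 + 11444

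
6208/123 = 50 + 58/123 = 50.47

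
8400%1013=296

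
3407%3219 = 188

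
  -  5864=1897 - 7761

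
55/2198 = 55/2198 = 0.03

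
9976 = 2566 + 7410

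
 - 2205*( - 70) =154350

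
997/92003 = 997/92003 = 0.01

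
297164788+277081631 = 574246419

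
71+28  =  99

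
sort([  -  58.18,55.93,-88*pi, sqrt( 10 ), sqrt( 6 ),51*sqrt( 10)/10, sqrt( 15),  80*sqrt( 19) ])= [-88*pi, - 58.18 , sqrt( 6), sqrt( 10),sqrt(15 ),51*sqrt(10) /10, 55.93, 80*sqrt ( 19 ) ] 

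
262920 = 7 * 37560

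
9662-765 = 8897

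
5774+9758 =15532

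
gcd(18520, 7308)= 4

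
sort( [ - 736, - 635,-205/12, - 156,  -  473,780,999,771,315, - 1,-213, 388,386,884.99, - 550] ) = [ - 736, - 635, - 550,  -  473, - 213, - 156, - 205/12, - 1,315,  386, 388 , 771,780,884.99,999 ]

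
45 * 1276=57420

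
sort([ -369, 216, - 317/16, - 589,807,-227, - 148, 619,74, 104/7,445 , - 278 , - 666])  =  [- 666,  -  589,-369 ,-278,-227,-148,  -  317/16, 104/7 , 74 , 216, 445, 619, 807 ]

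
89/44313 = 89/44313 = 0.00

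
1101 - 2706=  - 1605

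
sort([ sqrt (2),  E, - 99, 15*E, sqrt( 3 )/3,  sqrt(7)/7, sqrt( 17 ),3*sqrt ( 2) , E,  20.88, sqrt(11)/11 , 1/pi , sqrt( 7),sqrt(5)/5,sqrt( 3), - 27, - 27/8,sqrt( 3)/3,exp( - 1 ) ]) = [ - 99, - 27,-27/8,  sqrt(11) /11, 1/pi,exp( - 1),sqrt(7)/7, sqrt(5)/5,  sqrt(3 ) /3,sqrt( 3)/3,sqrt( 2 ), sqrt(3), sqrt ( 7),E,E, sqrt (17),3*sqrt(2 ),20.88,15*E ]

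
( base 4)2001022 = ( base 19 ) 13h1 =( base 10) 8266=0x204A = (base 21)IFD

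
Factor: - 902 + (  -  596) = - 1498 = - 2^1*7^1*107^1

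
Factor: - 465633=  -  3^2*7^1*19^1*389^1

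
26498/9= 2944+ 2/9 = 2944.22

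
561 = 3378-2817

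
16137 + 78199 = 94336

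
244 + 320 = 564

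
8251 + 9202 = 17453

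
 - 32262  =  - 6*5377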